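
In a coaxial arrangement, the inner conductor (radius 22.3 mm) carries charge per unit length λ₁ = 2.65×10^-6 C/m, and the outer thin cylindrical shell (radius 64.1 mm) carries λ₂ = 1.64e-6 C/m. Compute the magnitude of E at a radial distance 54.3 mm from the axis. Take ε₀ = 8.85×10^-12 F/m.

Choose a coaxial cylinder of radius r = 54.3 mm (arbitrary length L) as the Gaussian surface (between the conductors, 22.3 mm < r < 64.1 mm).
The shell at 64.1 mm lies outside the Gaussian surface, so λ_enc = λ₁ = 2.65×10^-6 C/m.
Since E is radial and uniform over the curved surface, Φ = E·2πrL = Q_enc/ε₀ = λ_enc L/ε₀.
E = |λ_enc|/(2πε₀r) = (2.65e-6)/(2π·8.85×10^-12·0.0543) = 8.78×10^5 N/C.

8.78×10^5 N/C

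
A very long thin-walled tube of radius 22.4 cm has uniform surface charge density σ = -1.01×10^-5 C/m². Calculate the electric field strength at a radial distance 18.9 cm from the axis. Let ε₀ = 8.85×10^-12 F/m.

E = 0 (no enclosed charge)

By cylindrical symmetry E is radial; use a coaxial Gaussian cylinder of radius 18.9 cm and length L (r < 22.4 cm, inside the shell).
All the surface charge lies outside this cylinder: Q_enc = 0, hence E = 0.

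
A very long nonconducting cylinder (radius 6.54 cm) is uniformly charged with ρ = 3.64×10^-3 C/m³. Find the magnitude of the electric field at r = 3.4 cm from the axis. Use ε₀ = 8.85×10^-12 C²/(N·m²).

|E| = 6.99×10^6 V/m

Coaxial Gaussian cylinder, radius r = 3.4 cm, length L (r < R).
Enclosed charge per unit length: λ_enc = ρ·πr² = (3.64×10^-3)π(0.034)² = 1.322e-5 C/m.
Applying ∮E·dA = Q_enc/ε₀ with the end caps contributing no flux:
E = |λ_enc|/(2πε₀r) = (1.322×10^-5)/(2π·8.85×10^-12·0.034) = 6.99e6 N/C.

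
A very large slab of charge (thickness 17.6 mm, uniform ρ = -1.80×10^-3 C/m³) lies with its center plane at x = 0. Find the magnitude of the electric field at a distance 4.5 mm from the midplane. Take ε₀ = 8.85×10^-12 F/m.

|E| ≈ 9.15e5 V/m

By symmetry E is perpendicular to the slab. A Gaussian pillbox from −4.5 mm to +4.5 mm (face area A) lies entirely within the slab.
Q_enc = ρ·(2x)·A and flux = 2EA, so 2EA = 2ρxA/ε₀ ⇒ E = |ρ|x/ε₀.
E = (1.80×10^-3)(0.0045)/(8.85×10^-12) = 9.15×10^5 N/C.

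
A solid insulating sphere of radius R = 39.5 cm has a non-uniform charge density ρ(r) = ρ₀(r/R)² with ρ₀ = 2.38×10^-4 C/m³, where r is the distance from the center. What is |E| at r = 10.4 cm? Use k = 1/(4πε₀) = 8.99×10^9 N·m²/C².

E ≈ 3.88×10^4 V/m

Symmetry ⇒ E = E(r) r̂. Gaussian sphere of radius r = 10.4 cm (r < R).
Q_enc = ∫₀^r ρ(r')·4πr'² dr' = (4πρ₀/R²) ∫₀^r r'^4 dr' = 4πρ₀ r^5/(5·R²) = 4.664×10^-8 C.
Gauss's law: E·4πr² = Q_enc/ε₀.
E = k|Q_enc|/r² = (8.99×10^9)(4.664×10^-8)/(0.104)² = 3.88×10^4 N/C.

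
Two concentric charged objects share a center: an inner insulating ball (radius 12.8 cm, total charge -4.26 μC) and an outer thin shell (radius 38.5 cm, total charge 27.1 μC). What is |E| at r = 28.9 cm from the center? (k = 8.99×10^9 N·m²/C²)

E ≈ 4.59e5 N/C

Take a concentric spherical Gaussian surface of radius r = 28.9 cm (between the bodies, 12.8 cm < r < 38.5 cm).
Only the inner charge is enclosed; the outer shell contributes nothing inside itself. Q_enc = -4.26 μC = -4.26×10^-6 C.
Gauss's law: E·4πr² = Q_enc/ε₀.
E = k|Q_enc|/r² = (8.99×10^9)(4.26e-6)/(0.289)² = 4.59e5 N/C.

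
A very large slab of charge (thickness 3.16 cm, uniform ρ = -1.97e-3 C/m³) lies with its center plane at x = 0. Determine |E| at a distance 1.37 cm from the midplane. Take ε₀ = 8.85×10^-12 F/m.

|E| = 3.05e6 V/m

By symmetry E is perpendicular to the slab. A Gaussian pillbox from −1.37 cm to +1.37 cm (face area A) lies entirely within the slab.
Q_enc = ρ·(2x)·A and flux = 2EA, so 2EA = 2ρxA/ε₀ ⇒ E = |ρ|x/ε₀.
E = (1.97×10^-3)(0.0137)/(8.85×10^-12) = 3.05×10^6 N/C.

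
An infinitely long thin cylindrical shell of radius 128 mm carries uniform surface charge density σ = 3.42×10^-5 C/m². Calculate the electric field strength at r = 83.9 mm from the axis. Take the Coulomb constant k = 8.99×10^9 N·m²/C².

By cylindrical symmetry E is radial; use a coaxial Gaussian cylinder of radius 83.9 mm and length L (r < 128 mm, inside the shell).
No charge is enclosed, so Gauss's law gives E·2πrL = 0 ⇒ E = 0.

E = 0 (no enclosed charge)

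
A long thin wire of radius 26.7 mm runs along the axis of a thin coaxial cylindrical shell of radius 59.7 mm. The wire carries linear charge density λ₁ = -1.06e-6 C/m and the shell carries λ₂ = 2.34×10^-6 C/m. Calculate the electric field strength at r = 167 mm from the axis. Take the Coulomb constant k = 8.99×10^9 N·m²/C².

E ≈ 1.38e5 N/C

By cylindrical symmetry E is radial; use a coaxial Gaussian cylinder of radius 167 mm and length L (r > 59.7 mm, enclosing both).
λ_enc = λ₁ + λ₂ = (-1.06×10^-6) + (2.34e-6) = 1.28×10^-6 C/m.
Applying ∮E·dA = Q_enc/ε₀ with the end caps contributing no flux:
E = 2k|λ_enc|/r = 2(8.99×10^9)(1.28×10^-6)/(0.167) = 1.38×10^5 N/C.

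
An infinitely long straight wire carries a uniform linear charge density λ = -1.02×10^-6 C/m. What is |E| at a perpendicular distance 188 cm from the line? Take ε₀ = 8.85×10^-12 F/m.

By cylindrical symmetry E is radial; use a coaxial Gaussian cylinder of radius 188 cm and length L.
Q_enc = λL, so λ_enc = -1.02×10^-6 C/m.
By Gauss's law (flux through the curved wall only), E·2πrL = λ_enc L/ε₀.
E = |λ_enc|/(2πε₀r) = (1.02×10^-6)/(2π·8.85×10^-12·1.88) = 9.76×10^3 N/C.

E ≈ 9.76×10^3 N/C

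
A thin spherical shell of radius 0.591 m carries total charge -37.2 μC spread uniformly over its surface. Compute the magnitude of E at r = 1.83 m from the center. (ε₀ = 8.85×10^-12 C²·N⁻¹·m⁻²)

E = 9.99×10^4 V/m

Take a concentric spherical Gaussian surface of radius r = 1.83 m (r > 0.591 m).
The entire shell is enclosed: Q_enc = -3.72×10^-5 C.
Since E is radial and uniform over the Gaussian sphere, Φ = E·4πr² = Q_enc/ε₀.
E = |Q_enc|/(4πε₀r²) = (3.72×10^-5)/(4π·8.85×10^-12·(1.83)²) = 9.99e4 N/C.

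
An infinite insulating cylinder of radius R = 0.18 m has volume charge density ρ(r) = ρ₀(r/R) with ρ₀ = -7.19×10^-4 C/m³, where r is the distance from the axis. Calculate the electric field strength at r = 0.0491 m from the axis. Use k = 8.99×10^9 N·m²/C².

Take a coaxial cylindrical Gaussian surface of radius r = 0.0491 m and length L (r < R).
λ_enc = ∫₀^r ρ(r')·2πr' dr' = (2πρ₀/R)·r^3/3 = -9.903e-7 C/m.
Since E is radial and uniform over the curved surface, Φ = E·2πrL = Q_enc/ε₀ = λ_enc L/ε₀.
E = 2k|λ_enc|/r = 2(8.99×10^9)(9.903×10^-7)/(0.0491) = 3.63×10^5 N/C.

|E| = 3.63e5 N/C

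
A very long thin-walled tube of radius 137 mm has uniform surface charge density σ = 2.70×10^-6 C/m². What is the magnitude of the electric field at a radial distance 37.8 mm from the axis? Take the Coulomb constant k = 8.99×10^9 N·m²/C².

|E| = 0 N/C

Take a coaxial cylindrical Gaussian surface of radius r = 37.8 mm and length L (r < 137 mm, inside the shell).
No charge is enclosed, so Gauss's law gives E·2πrL = 0 ⇒ E = 0.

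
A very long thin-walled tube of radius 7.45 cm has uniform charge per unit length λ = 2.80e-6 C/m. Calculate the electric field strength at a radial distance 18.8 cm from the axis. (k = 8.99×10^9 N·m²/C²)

Take a coaxial cylindrical Gaussian surface of radius r = 18.8 cm and length L (r > 7.45 cm).
The full line charge is enclosed: λ_enc = 2.80×10^-6 C/m.
By Gauss's law (flux through the curved wall only), E·2πrL = λ_enc L/ε₀.
E = 2k|λ_enc|/r = 2(8.99×10^9)(2.80×10^-6)/(0.188) = 2.68×10^5 N/C.

|E| = 2.68e5 N/C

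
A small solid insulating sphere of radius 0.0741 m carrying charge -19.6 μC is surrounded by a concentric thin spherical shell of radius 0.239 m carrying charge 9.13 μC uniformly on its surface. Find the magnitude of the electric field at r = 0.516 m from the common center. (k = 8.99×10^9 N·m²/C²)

3.54×10^5 V/m

Use a concentric Gaussian sphere at r = 0.516 m (r > 0.239 m, enclosing both).
Q_enc = (-19.6 μC) + (9.13 μC) = -1.047e-5 C.
By Gauss's law, ∮E·dA = E·4πr² = Q_enc/ε₀.
E = k|Q_enc|/r² = (8.99×10^9)(1.047e-5)/(0.516)² = 3.54×10^5 N/C.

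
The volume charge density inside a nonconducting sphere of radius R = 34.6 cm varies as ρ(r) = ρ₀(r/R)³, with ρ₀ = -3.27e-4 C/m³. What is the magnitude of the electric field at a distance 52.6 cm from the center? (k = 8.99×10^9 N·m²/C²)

9.22×10^5 N/C

By spherical symmetry E is radial; choose a Gaussian sphere of radius r = 52.6 cm (r > R, all charge enclosed).
Q_enc = 4π ∫₀^R ρ₀(r'/R)^3 r'² dr' = 4πρ₀R³/6 = -2.837e-5 C.
Since E is radial and uniform over the Gaussian sphere, Φ = E·4πr² = Q_enc/ε₀.
E = k|Q_enc|/r² = (8.99×10^9)(2.837×10^-5)/(0.526)² = 9.22×10^5 N/C.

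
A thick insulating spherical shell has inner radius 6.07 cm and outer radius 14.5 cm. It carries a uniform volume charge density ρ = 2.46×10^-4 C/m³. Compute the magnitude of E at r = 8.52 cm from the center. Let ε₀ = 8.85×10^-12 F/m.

By spherical symmetry E is radial; choose a Gaussian sphere of radius r = 8.52 cm (within the shell material, 6.07 cm < r < 14.5 cm).
Only the shell between 6.07 cm and r is enclosed: Q_enc = ρ·(4π/3)(r³ − a³) = (2.46×10^-4)·(4π/3)·((0.0852)³ − (0.0607)³) = 4.068e-7 C.
Since E is radial and uniform over the Gaussian sphere, Φ = E·4πr² = Q_enc/ε₀.
E = |Q_enc|/(4πε₀r²) = (4.068e-7)/(4π·8.85×10^-12·(0.0852)²) = 5.04e5 N/C.

E = 5.04×10^5 V/m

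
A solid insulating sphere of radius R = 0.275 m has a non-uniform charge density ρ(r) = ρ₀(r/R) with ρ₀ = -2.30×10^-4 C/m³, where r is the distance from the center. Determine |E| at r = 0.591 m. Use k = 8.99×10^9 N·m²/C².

By spherical symmetry E is radial; choose a Gaussian sphere of radius r = 0.591 m (r > R, all charge enclosed).
Q_enc = 4π ∫₀^R ρ₀(r'/R)^1 r'² dr' = 4πρ₀R³/4 = -1.503×10^-5 C.
By Gauss's law, ∮E·dA = E·4πr² = Q_enc/ε₀.
E = k|Q_enc|/r² = (8.99×10^9)(1.503×10^-5)/(0.591)² = 3.87×10^5 N/C.

3.87×10^5 V/m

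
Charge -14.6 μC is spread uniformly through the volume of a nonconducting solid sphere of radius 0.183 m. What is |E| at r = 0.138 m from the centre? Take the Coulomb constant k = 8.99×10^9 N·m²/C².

Symmetry ⇒ E = E(r) r̂. Gaussian sphere of radius r = 0.138 m (r < R).
For a uniform sphere the enclosed fraction is (r/R)³, so Q_enc = (-14.6 μC)(0.138/0.183)³ = -6.261×10^-6 C.
Applying ∮E·dA = Q_enc/ε₀ with Φ = E(4πr²):
E = k|Q_enc|/r² = (8.99×10^9)(6.261×10^-6)/(0.138)² = 2.96×10^6 N/C.

|E| = 2.96×10^6 V/m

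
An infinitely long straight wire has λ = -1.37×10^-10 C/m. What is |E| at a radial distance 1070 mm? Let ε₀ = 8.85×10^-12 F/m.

Take a coaxial cylindrical Gaussian surface of radius r = 1070 mm and length L.
Q_enc = λL, so λ_enc = -1.37×10^-10 C/m.
Applying ∮E·dA = Q_enc/ε₀ with the end caps contributing no flux:
E = |λ_enc|/(2πε₀r) = (1.37×10^-10)/(2π·8.85×10^-12·1.07) = 2.3 N/C.

|E| ≈ 2.3 N/C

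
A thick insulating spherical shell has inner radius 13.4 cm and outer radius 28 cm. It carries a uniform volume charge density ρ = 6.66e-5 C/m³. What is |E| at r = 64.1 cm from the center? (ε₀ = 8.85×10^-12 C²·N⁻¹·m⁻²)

Symmetry ⇒ E = E(r) r̂. Gaussian sphere of radius r = 64.1 cm (r > 28 cm, enclosing the whole shell).
Q_enc = ρ·(4π/3)(b³ − a³) = (6.66e-5)·(4π/3)·((0.28)³ − (0.134)³) = 5.453×10^-6 C.
Since E is radial and uniform over the Gaussian sphere, Φ = E·4πr² = Q_enc/ε₀.
E = |Q_enc|/(4πε₀r²) = (5.453e-6)/(4π·8.85×10^-12·(0.641)²) = 1.19×10^5 N/C.

|E| = 1.19×10^5 V/m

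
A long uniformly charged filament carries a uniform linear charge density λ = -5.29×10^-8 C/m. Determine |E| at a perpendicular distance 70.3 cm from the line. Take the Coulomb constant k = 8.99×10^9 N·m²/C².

|E| ≈ 1.35e3 N/C

Choose a coaxial cylinder of radius r = 70.3 cm (arbitrary length L) as the Gaussian surface.
Q_enc = λL, so λ_enc = -5.29×10^-8 C/m.
By Gauss's law (flux through the curved wall only), E·2πrL = λ_enc L/ε₀.
E = 2k|λ_enc|/r = 2(8.99×10^9)(5.29e-8)/(0.703) = 1.35×10^3 N/C.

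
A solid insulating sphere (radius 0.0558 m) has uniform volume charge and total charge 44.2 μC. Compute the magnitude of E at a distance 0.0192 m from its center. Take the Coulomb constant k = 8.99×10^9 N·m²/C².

Use a concentric Gaussian sphere at r = 0.0192 m (r < R).
For a uniform sphere the enclosed fraction is (r/R)³, so Q_enc = (44.2 μC)(0.0192/0.0558)³ = 1.801e-6 C.
By Gauss's law, ∮E·dA = E·4πr² = Q_enc/ε₀.
E = k|Q_enc|/r² = (8.99×10^9)(1.801×10^-6)/(0.0192)² = 4.39×10^7 N/C.

E = 4.39×10^7 N/C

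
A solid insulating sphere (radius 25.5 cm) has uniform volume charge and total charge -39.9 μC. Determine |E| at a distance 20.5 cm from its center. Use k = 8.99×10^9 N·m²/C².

Use a concentric Gaussian sphere at r = 20.5 cm (r < R).
For a uniform sphere the enclosed fraction is (r/R)³, so Q_enc = (-39.9 μC)(0.205/0.255)³ = -2.073e-5 C.
Gauss's law: E·4πr² = Q_enc/ε₀.
E = k|Q_enc|/r² = (8.99×10^9)(2.073×10^-5)/(0.205)² = 4.43×10^6 N/C.

4.43×10^6 N/C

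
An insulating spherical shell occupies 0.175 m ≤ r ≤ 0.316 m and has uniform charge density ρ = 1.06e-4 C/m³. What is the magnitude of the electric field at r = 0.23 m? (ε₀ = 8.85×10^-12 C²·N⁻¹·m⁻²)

Use a concentric Gaussian sphere at r = 0.23 m (within the shell material, 0.175 m < r < 0.316 m).
Only the shell between 0.175 m and r is enclosed: Q_enc = ρ·(4π/3)(r³ − a³) = (1.06×10^-4)·(4π/3)·((0.23)³ − (0.175)³) = 3.023×10^-6 C.
Applying ∮E·dA = Q_enc/ε₀ with Φ = E(4πr²):
E = |Q_enc|/(4πε₀r²) = (3.023×10^-6)/(4π·8.85×10^-12·(0.23)²) = 5.14×10^5 N/C.

|E| = 5.14e5 V/m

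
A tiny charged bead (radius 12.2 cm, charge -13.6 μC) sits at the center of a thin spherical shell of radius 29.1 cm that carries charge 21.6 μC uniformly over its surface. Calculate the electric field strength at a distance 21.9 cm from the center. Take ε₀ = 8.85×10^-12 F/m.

2.55×10^6 N/C

Take a concentric spherical Gaussian surface of radius r = 21.9 cm (between the bodies, 12.2 cm < r < 29.1 cm).
Only the inner charge is enclosed; the outer shell contributes nothing inside itself. Q_enc = -13.6 μC = -1.36×10^-5 C.
Since E is radial and uniform over the Gaussian sphere, Φ = E·4πr² = Q_enc/ε₀.
E = |Q_enc|/(4πε₀r²) = (1.36×10^-5)/(4π·8.85×10^-12·(0.219)²) = 2.55e6 N/C.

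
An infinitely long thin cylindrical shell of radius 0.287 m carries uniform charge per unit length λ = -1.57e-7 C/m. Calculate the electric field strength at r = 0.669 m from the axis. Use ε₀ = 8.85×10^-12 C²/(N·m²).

4.22×10^3 N/C

Coaxial Gaussian cylinder, radius r = 0.669 m, length L (r > 0.287 m).
The full line charge is enclosed: λ_enc = -1.57×10^-7 C/m.
Gauss's law: E·2πrL = λ_enc L/ε₀.
E = |λ_enc|/(2πε₀r) = (1.57×10^-7)/(2π·8.85×10^-12·0.669) = 4.22e3 N/C.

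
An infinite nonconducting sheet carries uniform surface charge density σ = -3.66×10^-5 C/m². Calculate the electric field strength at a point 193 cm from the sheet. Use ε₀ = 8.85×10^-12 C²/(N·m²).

Choose a cylindrical pillbox piercing the sheet, end faces (area A) parallel to it.
Flux Φ = 2EA and Q_enc = σA, so 2EA = σA/ε₀ ⇒ E = |σ|/(2ε₀), independent of distance.
E = |σ|/(2ε₀) = (3.66×10^-5)/(2·8.85×10^-12) = 2.07e6 N/C.

|E| ≈ 2.07×10^6 N/C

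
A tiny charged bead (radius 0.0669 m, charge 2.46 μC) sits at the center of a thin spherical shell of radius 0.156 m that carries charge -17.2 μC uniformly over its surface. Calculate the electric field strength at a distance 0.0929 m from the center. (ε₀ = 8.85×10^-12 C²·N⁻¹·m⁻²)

Take a concentric spherical Gaussian surface of radius r = 0.0929 m (between the bodies, 0.0669 m < r < 0.156 m).
Only the inner charge is enclosed; the outer shell contributes nothing inside itself. Q_enc = 2.46 μC = 2.46×10^-6 C.
Gauss's law: E·4πr² = Q_enc/ε₀.
E = |Q_enc|/(4πε₀r²) = (2.46e-6)/(4π·8.85×10^-12·(0.0929)²) = 2.56×10^6 N/C.

|E| = 2.56×10^6 N/C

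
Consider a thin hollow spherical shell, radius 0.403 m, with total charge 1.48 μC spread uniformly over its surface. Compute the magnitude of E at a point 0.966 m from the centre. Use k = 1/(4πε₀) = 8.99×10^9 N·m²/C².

|E| ≈ 1.43×10^4 N/C

Use a concentric Gaussian sphere at r = 0.966 m (r > 0.403 m).
The entire shell is enclosed: Q_enc = 1.48e-6 C.
Applying ∮E·dA = Q_enc/ε₀ with Φ = E(4πr²):
E = k|Q_enc|/r² = (8.99×10^9)(1.48e-6)/(0.966)² = 1.43e4 N/C.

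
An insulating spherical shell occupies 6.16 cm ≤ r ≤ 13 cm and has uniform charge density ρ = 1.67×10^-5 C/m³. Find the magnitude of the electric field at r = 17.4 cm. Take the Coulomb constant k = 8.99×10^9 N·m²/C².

E = 4.08×10^4 N/C

Take a concentric spherical Gaussian surface of radius r = 17.4 cm (r > 13 cm, enclosing the whole shell).
Q_enc = ρ·(4π/3)(b³ − a³) = (1.67e-5)·(4π/3)·((0.13)³ − (0.0616)³) = 1.373×10^-7 C.
Gauss's law: E·4πr² = Q_enc/ε₀.
E = k|Q_enc|/r² = (8.99×10^9)(1.373×10^-7)/(0.174)² = 4.08×10^4 N/C.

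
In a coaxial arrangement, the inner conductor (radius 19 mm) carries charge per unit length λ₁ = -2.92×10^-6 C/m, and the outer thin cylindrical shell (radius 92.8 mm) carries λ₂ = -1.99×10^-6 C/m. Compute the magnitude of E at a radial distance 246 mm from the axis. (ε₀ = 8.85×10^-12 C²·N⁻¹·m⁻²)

E = 3.59e5 N/C

Take a coaxial cylindrical Gaussian surface of radius r = 246 mm and length L (r > 92.8 mm, enclosing both).
λ_enc = λ₁ + λ₂ = (-2.92×10^-6) + (-1.99×10^-6) = -4.91×10^-6 C/m.
By Gauss's law (flux through the curved wall only), E·2πrL = λ_enc L/ε₀.
E = |λ_enc|/(2πε₀r) = (4.91×10^-6)/(2π·8.85×10^-12·0.246) = 3.59×10^5 N/C.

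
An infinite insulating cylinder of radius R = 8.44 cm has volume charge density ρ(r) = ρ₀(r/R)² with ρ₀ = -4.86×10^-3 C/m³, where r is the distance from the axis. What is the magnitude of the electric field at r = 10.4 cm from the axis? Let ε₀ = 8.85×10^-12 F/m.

|E| ≈ 9.40×10^6 N/C

Take a coaxial cylindrical Gaussian surface of radius r = 10.4 cm and length L (r > R, full charge per length enclosed).
λ_enc = 2π ∫₀^R ρ₀(r'/R)^2 r' dr' = 2πρ₀R²/4 = -5.438×10^-5 C/m.
Since E is radial and uniform over the curved surface, Φ = E·2πrL = Q_enc/ε₀ = λ_enc L/ε₀.
E = |λ_enc|/(2πε₀r) = (5.438×10^-5)/(2π·8.85×10^-12·0.104) = 9.40×10^6 N/C.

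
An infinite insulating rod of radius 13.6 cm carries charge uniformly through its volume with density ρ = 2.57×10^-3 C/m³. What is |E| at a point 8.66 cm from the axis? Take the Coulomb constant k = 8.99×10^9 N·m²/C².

E ≈ 1.26×10^7 N/C

By cylindrical symmetry E is radial; use a coaxial Gaussian cylinder of radius 8.66 cm and length L (r < R).
Charge inside radius r per length L is ρ·πr²·L, so λ_enc = ρπr² = 6.055×10^-5 C/m.
Applying ∮E·dA = Q_enc/ε₀ with the end caps contributing no flux:
E = 2k|λ_enc|/r = 2(8.99×10^9)(6.055e-5)/(0.0866) = 1.26×10^7 N/C.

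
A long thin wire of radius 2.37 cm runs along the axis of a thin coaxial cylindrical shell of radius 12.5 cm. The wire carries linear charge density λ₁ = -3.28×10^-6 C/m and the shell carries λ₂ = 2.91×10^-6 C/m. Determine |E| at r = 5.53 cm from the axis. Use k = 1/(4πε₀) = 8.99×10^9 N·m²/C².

Choose a coaxial cylinder of radius r = 5.53 cm (arbitrary length L) as the Gaussian surface (between the conductors, 2.37 cm < r < 12.5 cm).
Only the inner wire is enclosed; the outer shell contributes nothing inside itself. λ_enc = λ₁ = -3.28×10^-6 C/m.
Gauss's law: E·2πrL = λ_enc L/ε₀.
E = 2k|λ_enc|/r = 2(8.99×10^9)(3.28e-6)/(0.0553) = 1.07×10^6 N/C.

|E| ≈ 1.07×10^6 N/C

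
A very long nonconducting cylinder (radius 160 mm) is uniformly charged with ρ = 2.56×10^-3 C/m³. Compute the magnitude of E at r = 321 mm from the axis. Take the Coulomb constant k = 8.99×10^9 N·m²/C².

Coaxial Gaussian cylinder, radius r = 321 mm, length L (r > 160 mm, full cross-section enclosed).
λ_enc = ρ·πR² = (2.56×10^-3)π(0.16)² = 2.059e-4 C/m.
Gauss's law: E·2πrL = λ_enc L/ε₀.
E = 2k|λ_enc|/r = 2(8.99×10^9)(2.059×10^-4)/(0.321) = 1.15×10^7 N/C.

E = 1.15×10^7 N/C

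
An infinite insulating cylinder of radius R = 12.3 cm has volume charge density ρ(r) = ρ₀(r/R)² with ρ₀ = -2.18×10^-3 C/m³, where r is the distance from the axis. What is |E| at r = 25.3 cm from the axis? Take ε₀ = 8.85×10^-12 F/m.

By cylindrical symmetry E is radial; use a coaxial Gaussian cylinder of radius 25.3 cm and length L (r > R, full charge per length enclosed).
λ_enc = 2π ∫₀^R ρ₀(r'/R)^2 r' dr' = 2πρ₀R²/4 = -5.181×10^-5 C/m.
Since E is radial and uniform over the curved surface, Φ = E·2πrL = Q_enc/ε₀ = λ_enc L/ε₀.
E = |λ_enc|/(2πε₀r) = (5.181×10^-5)/(2π·8.85×10^-12·0.253) = 3.68×10^6 N/C.

|E| = 3.68×10^6 V/m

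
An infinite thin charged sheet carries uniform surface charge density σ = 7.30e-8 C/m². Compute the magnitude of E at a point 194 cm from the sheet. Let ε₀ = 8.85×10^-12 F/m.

4.12×10^3 V/m

The symmetry is planar: E is normal to the sheet and the same magnitude on both sides. Take a pillbox straddling the sheet with end-cap area A.
Only the two end caps contribute flux: Φ = 2EA. With Q_enc = σA, Gauss's law gives E = |σ|/(2ε₀).
E = |σ|/(2ε₀) = (7.30×10^-8)/(2·8.85×10^-12) = 4.12×10^3 N/C.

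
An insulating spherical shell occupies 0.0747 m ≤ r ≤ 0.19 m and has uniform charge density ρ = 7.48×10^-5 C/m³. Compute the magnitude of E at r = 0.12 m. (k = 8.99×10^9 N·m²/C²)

Take a concentric spherical Gaussian surface of radius r = 0.12 m (within the shell material, 0.0747 m < r < 0.19 m).
Enclosed charge is the volume from a to r: Q_enc = (4π/3)ρ(r³ − a³) = 4.108×10^-7 C.
Gauss's law: E·4πr² = Q_enc/ε₀.
E = k|Q_enc|/r² = (8.99×10^9)(4.108×10^-7)/(0.12)² = 2.56×10^5 N/C.

E ≈ 2.56e5 N/C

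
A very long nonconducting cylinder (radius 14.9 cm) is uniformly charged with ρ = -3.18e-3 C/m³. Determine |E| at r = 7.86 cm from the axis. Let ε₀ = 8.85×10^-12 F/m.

Choose a coaxial cylinder of radius r = 7.86 cm (arbitrary length L) as the Gaussian surface (r < R).
Charge inside radius r per length L is ρ·πr²·L, so λ_enc = ρπr² = -6.172e-5 C/m.
Applying ∮E·dA = Q_enc/ε₀ with the end caps contributing no flux:
E = |λ_enc|/(2πε₀r) = (6.172×10^-5)/(2π·8.85×10^-12·0.0786) = 1.41×10^7 N/C.

E ≈ 1.41×10^7 N/C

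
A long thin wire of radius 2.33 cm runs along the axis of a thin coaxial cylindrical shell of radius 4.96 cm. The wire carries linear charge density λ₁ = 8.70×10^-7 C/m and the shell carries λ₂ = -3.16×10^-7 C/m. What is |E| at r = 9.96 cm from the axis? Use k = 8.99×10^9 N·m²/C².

Coaxial Gaussian cylinder, radius r = 9.96 cm, length L (r > 4.96 cm, enclosing both).
λ_enc = λ₁ + λ₂ = (8.70×10^-7) + (-3.16e-7) = 5.54×10^-7 C/m.
Since E is radial and uniform over the curved surface, Φ = E·2πrL = Q_enc/ε₀ = λ_enc L/ε₀.
E = 2k|λ_enc|/r = 2(8.99×10^9)(5.54e-7)/(0.0996) = 1.00e5 N/C.

|E| = 1.00×10^5 V/m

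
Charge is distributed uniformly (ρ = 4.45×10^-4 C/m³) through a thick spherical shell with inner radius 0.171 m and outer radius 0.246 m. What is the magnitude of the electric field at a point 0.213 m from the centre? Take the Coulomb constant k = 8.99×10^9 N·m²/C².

1.72×10^6 V/m

Take a concentric spherical Gaussian surface of radius r = 0.213 m (within the shell material, 0.171 m < r < 0.246 m).
Enclosed charge is the volume from a to r: Q_enc = (4π/3)ρ(r³ − a³) = 8.693×10^-6 C.
Since E is radial and uniform over the Gaussian sphere, Φ = E·4πr² = Q_enc/ε₀.
E = k|Q_enc|/r² = (8.99×10^9)(8.693×10^-6)/(0.213)² = 1.72×10^6 N/C.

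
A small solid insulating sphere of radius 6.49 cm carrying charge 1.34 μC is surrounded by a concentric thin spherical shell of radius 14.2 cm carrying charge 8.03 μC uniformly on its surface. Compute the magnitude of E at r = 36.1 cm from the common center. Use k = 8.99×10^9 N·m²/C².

Take a concentric spherical Gaussian surface of radius r = 36.1 cm (r > 14.2 cm, enclosing both).
Q_enc = (1.34 μC) + (8.03 μC) = 9.37×10^-6 C.
By Gauss's law, ∮E·dA = E·4πr² = Q_enc/ε₀.
E = k|Q_enc|/r² = (8.99×10^9)(9.37e-6)/(0.361)² = 6.46e5 N/C.

|E| ≈ 6.46e5 N/C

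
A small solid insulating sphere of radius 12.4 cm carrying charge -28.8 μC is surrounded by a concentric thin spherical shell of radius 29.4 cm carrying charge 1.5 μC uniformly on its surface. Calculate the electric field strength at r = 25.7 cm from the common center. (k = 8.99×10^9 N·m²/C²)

|E| ≈ 3.92e6 N/C

Symmetry ⇒ E = E(r) r̂. Gaussian sphere of radius r = 25.7 cm (between the bodies, 12.4 cm < r < 29.4 cm).
The shell at 29.4 cm lies outside the Gaussian surface, so Q_enc = -28.8 μC = -2.88×10^-5 C.
By Gauss's law, ∮E·dA = E·4πr² = Q_enc/ε₀.
E = k|Q_enc|/r² = (8.99×10^9)(2.88×10^-5)/(0.257)² = 3.92×10^6 N/C.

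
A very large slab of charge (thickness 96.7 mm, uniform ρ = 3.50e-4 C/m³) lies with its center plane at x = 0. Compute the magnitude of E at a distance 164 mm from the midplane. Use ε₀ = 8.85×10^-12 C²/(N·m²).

|E| = 1.91e6 N/C

The point |x| = 164 mm lies outside the slab (half-thickness 0.04835 m). A symmetric pillbox spanning the full slab encloses Q_enc = ρ·d·A.
Flux = 2EA ⇒ E = |ρ|d/(2ε₀), independent of distance outside.
E = (3.50e-4)(0.0967)/(2·8.85×10^-12) = 1.91×10^6 N/C.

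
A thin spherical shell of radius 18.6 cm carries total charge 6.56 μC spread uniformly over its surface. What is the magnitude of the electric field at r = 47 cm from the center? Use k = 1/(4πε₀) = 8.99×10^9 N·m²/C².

|E| = 2.67×10^5 V/m

Take a concentric spherical Gaussian surface of radius r = 47 cm (r > 18.6 cm).
The entire shell is enclosed: Q_enc = 6.56e-6 C.
Applying ∮E·dA = Q_enc/ε₀ with Φ = E(4πr²):
E = k|Q_enc|/r² = (8.99×10^9)(6.56e-6)/(0.47)² = 2.67e5 N/C.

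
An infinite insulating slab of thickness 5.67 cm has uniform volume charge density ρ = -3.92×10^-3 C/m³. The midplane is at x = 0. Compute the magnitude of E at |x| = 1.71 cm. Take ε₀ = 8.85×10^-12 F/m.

E ≈ 7.57×10^6 N/C

By symmetry E is perpendicular to the slab. A Gaussian pillbox from −1.71 cm to +1.71 cm (face area A) lies entirely within the slab.
Q_enc = ρ·(2x)·A and flux = 2EA, so 2EA = 2ρxA/ε₀ ⇒ E = |ρ|x/ε₀.
E = (3.92e-3)(0.0171)/(8.85×10^-12) = 7.57×10^6 N/C.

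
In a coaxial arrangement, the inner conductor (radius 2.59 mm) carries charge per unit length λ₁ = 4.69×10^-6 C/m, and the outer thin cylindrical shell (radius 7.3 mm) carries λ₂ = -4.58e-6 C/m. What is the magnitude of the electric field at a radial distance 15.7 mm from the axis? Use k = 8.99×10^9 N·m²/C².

By cylindrical symmetry E is radial; use a coaxial Gaussian cylinder of radius 15.7 mm and length L (r > 7.3 mm, enclosing both).
λ_enc = λ₁ + λ₂ = (4.69×10^-6) + (-4.58e-6) = 1.10e-7 C/m.
Since E is radial and uniform over the curved surface, Φ = E·2πrL = Q_enc/ε₀ = λ_enc L/ε₀.
E = 2k|λ_enc|/r = 2(8.99×10^9)(1.10e-7)/(0.0157) = 1.26e5 N/C.

|E| ≈ 1.26e5 N/C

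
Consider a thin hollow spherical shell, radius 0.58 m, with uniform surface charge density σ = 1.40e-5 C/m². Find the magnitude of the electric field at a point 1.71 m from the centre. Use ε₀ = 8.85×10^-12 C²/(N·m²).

Symmetry ⇒ E = E(r) r̂. Gaussian sphere of radius r = 1.71 m (r > 0.58 m).
The entire shell is enclosed: Q_enc = σ·4πR² = (1.40×10^-5)·4π·(0.58)² = 5.918e-5 C.
Gauss's law: E·4πr² = Q_enc/ε₀.
E = |Q_enc|/(4πε₀r²) = (5.918e-5)/(4π·8.85×10^-12·(1.71)²) = 1.82×10^5 N/C.

E ≈ 1.82e5 V/m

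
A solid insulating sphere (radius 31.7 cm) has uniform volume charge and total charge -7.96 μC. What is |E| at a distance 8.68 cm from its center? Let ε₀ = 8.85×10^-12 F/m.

|E| ≈ 1.95×10^5 N/C

Use a concentric Gaussian sphere at r = 8.68 cm (r < R).
Only the charge within r is enclosed: Q_enc = Q·(r/R)³ = (-7.96 μC)·(8.68 cm/31.7 cm)³ = -1.634×10^-7 C.
By Gauss's law, ∮E·dA = E·4πr² = Q_enc/ε₀.
E = |Q_enc|/(4πε₀r²) = (1.634×10^-7)/(4π·8.85×10^-12·(0.0868)²) = 1.95×10^5 N/C.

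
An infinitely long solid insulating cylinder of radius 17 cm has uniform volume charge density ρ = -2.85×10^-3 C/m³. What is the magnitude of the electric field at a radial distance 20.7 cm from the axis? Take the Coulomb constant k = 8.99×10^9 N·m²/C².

|E| ≈ 2.25×10^7 N/C

By cylindrical symmetry E is radial; use a coaxial Gaussian cylinder of radius 20.7 cm and length L (r > 17 cm, full cross-section enclosed).
λ_enc = ρ·πR² = (-2.85×10^-3)π(0.17)² = -2.588×10^-4 C/m.
Since E is radial and uniform over the curved surface, Φ = E·2πrL = Q_enc/ε₀ = λ_enc L/ε₀.
E = 2k|λ_enc|/r = 2(8.99×10^9)(2.588×10^-4)/(0.207) = 2.25×10^7 N/C.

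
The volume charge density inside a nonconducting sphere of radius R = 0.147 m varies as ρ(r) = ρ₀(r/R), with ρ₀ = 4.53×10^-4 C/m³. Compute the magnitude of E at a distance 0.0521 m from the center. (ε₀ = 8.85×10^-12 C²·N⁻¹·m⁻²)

E = 2.36×10^5 N/C

Symmetry ⇒ E = E(r) r̂. Gaussian sphere of radius r = 0.0521 m (r < R).
Integrate the density: Q_enc = 4π ∫₀^r ρ₀(r'/R)^1 r'² dr' = 4πρ₀ r^4/(4·R) = 7.133×10^-8 C.
Since E is radial and uniform over the Gaussian sphere, Φ = E·4πr² = Q_enc/ε₀.
E = |Q_enc|/(4πε₀r²) = (7.133×10^-8)/(4π·8.85×10^-12·(0.0521)²) = 2.36e5 N/C.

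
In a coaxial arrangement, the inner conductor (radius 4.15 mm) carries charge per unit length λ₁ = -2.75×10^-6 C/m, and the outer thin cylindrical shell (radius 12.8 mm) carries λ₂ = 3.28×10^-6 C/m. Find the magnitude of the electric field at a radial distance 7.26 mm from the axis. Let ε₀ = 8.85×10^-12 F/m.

Choose a coaxial cylinder of radius r = 7.26 mm (arbitrary length L) as the Gaussian surface (between the conductors, 4.15 mm < r < 12.8 mm).
Only the inner wire is enclosed; the outer shell contributes nothing inside itself. λ_enc = λ₁ = -2.75e-6 C/m.
Applying ∮E·dA = Q_enc/ε₀ with the end caps contributing no flux:
E = |λ_enc|/(2πε₀r) = (2.75×10^-6)/(2π·8.85×10^-12·0.00726) = 6.81×10^6 N/C.

|E| ≈ 6.81×10^6 N/C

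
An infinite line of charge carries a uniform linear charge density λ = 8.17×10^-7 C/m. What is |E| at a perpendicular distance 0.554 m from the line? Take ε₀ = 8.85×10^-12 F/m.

|E| = 2.65×10^4 N/C

Coaxial Gaussian cylinder, radius r = 0.554 m, length L.
Q_enc = λL, so λ_enc = 8.17×10^-7 C/m.
Gauss's law: E·2πrL = λ_enc L/ε₀.
E = |λ_enc|/(2πε₀r) = (8.17×10^-7)/(2π·8.85×10^-12·0.554) = 2.65×10^4 N/C.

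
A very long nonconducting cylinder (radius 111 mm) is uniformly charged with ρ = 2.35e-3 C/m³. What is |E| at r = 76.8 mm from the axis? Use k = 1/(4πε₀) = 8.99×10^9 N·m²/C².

By cylindrical symmetry E is radial; use a coaxial Gaussian cylinder of radius 76.8 mm and length L (r < R).
Enclosed charge per unit length: λ_enc = ρ·πr² = (2.35e-3)π(0.0768)² = 4.355e-5 C/m.
By Gauss's law (flux through the curved wall only), E·2πrL = λ_enc L/ε₀.
E = 2k|λ_enc|/r = 2(8.99×10^9)(4.355×10^-5)/(0.0768) = 1.02×10^7 N/C.

E ≈ 1.02e7 N/C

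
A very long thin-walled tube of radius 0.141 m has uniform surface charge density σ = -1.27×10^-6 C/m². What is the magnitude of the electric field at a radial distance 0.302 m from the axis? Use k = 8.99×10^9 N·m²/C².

E = 6.70×10^4 V/m

Choose a coaxial cylinder of radius r = 0.302 m (arbitrary length L) as the Gaussian surface (r > 0.141 m).
The whole shell is enclosed: λ_enc = σ·2πR = (-1.27×10^-6)·2π·(0.141) = -1.125×10^-6 C/m.
By Gauss's law (flux through the curved wall only), E·2πrL = λ_enc L/ε₀.
E = 2k|λ_enc|/r = 2(8.99×10^9)(1.125×10^-6)/(0.302) = 6.70×10^4 N/C.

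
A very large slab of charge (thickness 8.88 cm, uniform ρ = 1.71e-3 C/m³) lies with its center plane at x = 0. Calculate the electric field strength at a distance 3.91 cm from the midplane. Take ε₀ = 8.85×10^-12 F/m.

By symmetry E is perpendicular to the slab. A Gaussian pillbox from −3.91 cm to +3.91 cm (face area A) lies entirely within the slab.
Q_enc = ρ·(2x)·A and flux = 2EA, so 2EA = 2ρxA/ε₀ ⇒ E = |ρ|x/ε₀.
E = (1.71×10^-3)(0.0391)/(8.85×10^-12) = 7.55e6 N/C.

7.55e6 N/C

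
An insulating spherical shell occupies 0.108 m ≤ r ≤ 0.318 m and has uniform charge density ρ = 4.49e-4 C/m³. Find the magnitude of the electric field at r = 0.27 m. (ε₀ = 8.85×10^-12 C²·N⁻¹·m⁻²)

Take a concentric spherical Gaussian surface of radius r = 0.27 m (within the shell material, 0.108 m < r < 0.318 m).
Enclosed charge is the volume from a to r: Q_enc = (4π/3)ρ(r³ − a³) = 3.465×10^-5 C.
Gauss's law: E·4πr² = Q_enc/ε₀.
E = |Q_enc|/(4πε₀r²) = (3.465e-5)/(4π·8.85×10^-12·(0.27)²) = 4.27×10^6 N/C.

E = 4.27×10^6 V/m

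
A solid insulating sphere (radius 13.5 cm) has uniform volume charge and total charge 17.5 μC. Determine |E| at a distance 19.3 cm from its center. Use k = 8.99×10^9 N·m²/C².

By spherical symmetry E is radial; choose a Gaussian sphere of radius r = 19.3 cm (r > R, so the entire charge is enclosed).
Q_enc = 17.5 μC = 1.75×10^-5 C.
Since E is radial and uniform over the Gaussian sphere, Φ = E·4πr² = Q_enc/ε₀.
E = k|Q_enc|/r² = (8.99×10^9)(1.75×10^-5)/(0.193)² = 4.22×10^6 N/C.

|E| = 4.22e6 V/m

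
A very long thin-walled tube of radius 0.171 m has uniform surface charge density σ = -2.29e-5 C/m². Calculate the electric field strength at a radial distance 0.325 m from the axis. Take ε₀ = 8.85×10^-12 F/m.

|E| ≈ 1.36×10^6 N/C

Choose a coaxial cylinder of radius r = 0.325 m (arbitrary length L) as the Gaussian surface (r > 0.171 m).
The whole shell is enclosed: λ_enc = σ·2πR = (-2.29×10^-5)·2π·(0.171) = -2.46×10^-5 C/m.
By Gauss's law (flux through the curved wall only), E·2πrL = λ_enc L/ε₀.
E = |λ_enc|/(2πε₀r) = (2.46×10^-5)/(2π·8.85×10^-12·0.325) = 1.36×10^6 N/C.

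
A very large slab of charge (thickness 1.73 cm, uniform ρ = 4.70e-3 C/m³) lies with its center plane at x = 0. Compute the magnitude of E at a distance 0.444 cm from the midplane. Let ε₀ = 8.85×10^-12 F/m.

By symmetry E is perpendicular to the slab. A Gaussian pillbox from −0.444 cm to +0.444 cm (face area A) lies entirely within the slab.
Q_enc = ρ·(2x)·A and flux = 2EA, so 2EA = 2ρxA/ε₀ ⇒ E = |ρ|x/ε₀.
E = (4.70×10^-3)(0.00444)/(8.85×10^-12) = 2.36×10^6 N/C.

|E| ≈ 2.36×10^6 N/C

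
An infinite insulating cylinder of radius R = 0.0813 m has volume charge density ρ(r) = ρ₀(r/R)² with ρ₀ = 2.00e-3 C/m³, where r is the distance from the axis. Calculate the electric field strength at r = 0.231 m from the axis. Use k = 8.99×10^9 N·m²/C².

Coaxial Gaussian cylinder, radius r = 0.231 m, length L (r > R, full charge per length enclosed).
λ_enc = 2π ∫₀^R ρ₀(r'/R)^2 r' dr' = 2πρ₀R²/4 = 2.076×10^-5 C/m.
Applying ∮E·dA = Q_enc/ε₀ with the end caps contributing no flux:
E = 2k|λ_enc|/r = 2(8.99×10^9)(2.076e-5)/(0.231) = 1.62×10^6 N/C.

E = 1.62×10^6 N/C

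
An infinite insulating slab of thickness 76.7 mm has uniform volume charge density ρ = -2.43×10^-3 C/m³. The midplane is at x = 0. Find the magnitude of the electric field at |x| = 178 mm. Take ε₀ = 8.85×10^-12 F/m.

|E| ≈ 1.05×10^7 N/C

The point |x| = 178 mm lies outside the slab (half-thickness 0.03835 m). A symmetric pillbox spanning the full slab encloses Q_enc = ρ·d·A.
Flux = 2EA ⇒ E = |ρ|d/(2ε₀), independent of distance outside.
E = (2.43×10^-3)(0.0767)/(2·8.85×10^-12) = 1.05×10^7 N/C.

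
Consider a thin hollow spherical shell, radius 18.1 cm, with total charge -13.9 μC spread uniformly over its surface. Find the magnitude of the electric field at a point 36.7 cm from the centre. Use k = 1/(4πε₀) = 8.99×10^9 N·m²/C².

|E| ≈ 9.28×10^5 N/C

Take a concentric spherical Gaussian surface of radius r = 36.7 cm (r > 18.1 cm).
The entire shell is enclosed: Q_enc = -1.39×10^-5 C.
By Gauss's law, ∮E·dA = E·4πr² = Q_enc/ε₀.
E = k|Q_enc|/r² = (8.99×10^9)(1.39e-5)/(0.367)² = 9.28e5 N/C.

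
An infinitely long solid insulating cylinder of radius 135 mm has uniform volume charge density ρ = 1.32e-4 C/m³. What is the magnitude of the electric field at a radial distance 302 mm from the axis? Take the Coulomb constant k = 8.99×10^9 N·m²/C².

4.50×10^5 N/C

By cylindrical symmetry E is radial; use a coaxial Gaussian cylinder of radius 302 mm and length L (r > 135 mm, full cross-section enclosed).
λ_enc = ρ·πR² = (1.32×10^-4)π(0.135)² = 7.558×10^-6 C/m.
Applying ∮E·dA = Q_enc/ε₀ with the end caps contributing no flux:
E = 2k|λ_enc|/r = 2(8.99×10^9)(7.558e-6)/(0.302) = 4.50×10^5 N/C.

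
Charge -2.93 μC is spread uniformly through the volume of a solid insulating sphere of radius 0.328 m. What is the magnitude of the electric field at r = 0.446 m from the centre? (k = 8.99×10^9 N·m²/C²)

|E| ≈ 1.32×10^5 V/m

Take a concentric spherical Gaussian surface of radius r = 0.446 m (r > R, so the entire charge is enclosed).
Q_enc = -2.93 μC = -2.93×10^-6 C.
Applying ∮E·dA = Q_enc/ε₀ with Φ = E(4πr²):
E = k|Q_enc|/r² = (8.99×10^9)(2.93×10^-6)/(0.446)² = 1.32×10^5 N/C.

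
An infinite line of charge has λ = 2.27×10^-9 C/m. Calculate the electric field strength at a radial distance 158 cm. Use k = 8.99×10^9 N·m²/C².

Choose a coaxial cylinder of radius r = 158 cm (arbitrary length L) as the Gaussian surface.
Q_enc = λL, so λ_enc = 2.27×10^-9 C/m.
Applying ∮E·dA = Q_enc/ε₀ with the end caps contributing no flux:
E = 2k|λ_enc|/r = 2(8.99×10^9)(2.27×10^-9)/(1.58) = 25.8 N/C.

25.8 N/C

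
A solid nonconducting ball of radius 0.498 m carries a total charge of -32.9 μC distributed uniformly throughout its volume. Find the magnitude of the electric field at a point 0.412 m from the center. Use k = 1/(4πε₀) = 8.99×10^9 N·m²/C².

Symmetry ⇒ E = E(r) r̂. Gaussian sphere of radius r = 0.412 m (r < R).
For a uniform sphere the enclosed fraction is (r/R)³, so Q_enc = (-32.9 μC)(0.412/0.498)³ = -1.863×10^-5 C.
Gauss's law: E·4πr² = Q_enc/ε₀.
E = k|Q_enc|/r² = (8.99×10^9)(1.863×10^-5)/(0.412)² = 9.87×10^5 N/C.

E ≈ 9.87×10^5 N/C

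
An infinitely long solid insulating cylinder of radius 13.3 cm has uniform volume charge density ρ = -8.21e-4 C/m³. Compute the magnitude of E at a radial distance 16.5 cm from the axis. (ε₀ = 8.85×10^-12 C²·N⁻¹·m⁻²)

|E| = 4.97e6 V/m

Take a coaxial cylindrical Gaussian surface of radius r = 16.5 cm and length L (r > 13.3 cm, full cross-section enclosed).
λ_enc = ρ·πR² = (-8.21×10^-4)π(0.133)² = -4.562e-5 C/m.
Applying ∮E·dA = Q_enc/ε₀ with the end caps contributing no flux:
E = |λ_enc|/(2πε₀r) = (4.562×10^-5)/(2π·8.85×10^-12·0.165) = 4.97e6 N/C.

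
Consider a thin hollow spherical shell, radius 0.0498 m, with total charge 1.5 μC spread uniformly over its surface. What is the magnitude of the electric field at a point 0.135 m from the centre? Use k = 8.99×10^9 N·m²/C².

Use a concentric Gaussian sphere at r = 0.135 m (r > 0.0498 m).
The entire shell is enclosed: Q_enc = 1.50×10^-6 C.
Gauss's law: E·4πr² = Q_enc/ε₀.
E = k|Q_enc|/r² = (8.99×10^9)(1.50×10^-6)/(0.135)² = 7.40×10^5 N/C.

7.40×10^5 N/C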